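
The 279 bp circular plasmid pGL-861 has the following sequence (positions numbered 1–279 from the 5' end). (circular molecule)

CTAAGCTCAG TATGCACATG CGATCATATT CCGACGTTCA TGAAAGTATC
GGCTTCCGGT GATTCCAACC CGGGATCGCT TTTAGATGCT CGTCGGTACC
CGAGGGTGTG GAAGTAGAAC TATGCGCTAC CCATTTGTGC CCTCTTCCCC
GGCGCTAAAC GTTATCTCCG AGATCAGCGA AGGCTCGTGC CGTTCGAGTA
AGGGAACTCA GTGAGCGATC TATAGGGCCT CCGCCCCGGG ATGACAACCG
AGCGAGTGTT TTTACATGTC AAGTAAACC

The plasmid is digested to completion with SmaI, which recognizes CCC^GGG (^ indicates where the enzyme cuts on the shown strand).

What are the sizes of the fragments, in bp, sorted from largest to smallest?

166, 113 bp

SmaI sites (CCCGGG) start at positions 69, 235.
SmaI cuts after base 3 of each site, so after positions 71, 237.
Circular molecule, 2 cuts → 2 fragments:
  72–237 → 166 bp
  238–279 then 1–71 → 42 + 71 = 113 bp
Sorted largest to smallest: 166, 113 bp.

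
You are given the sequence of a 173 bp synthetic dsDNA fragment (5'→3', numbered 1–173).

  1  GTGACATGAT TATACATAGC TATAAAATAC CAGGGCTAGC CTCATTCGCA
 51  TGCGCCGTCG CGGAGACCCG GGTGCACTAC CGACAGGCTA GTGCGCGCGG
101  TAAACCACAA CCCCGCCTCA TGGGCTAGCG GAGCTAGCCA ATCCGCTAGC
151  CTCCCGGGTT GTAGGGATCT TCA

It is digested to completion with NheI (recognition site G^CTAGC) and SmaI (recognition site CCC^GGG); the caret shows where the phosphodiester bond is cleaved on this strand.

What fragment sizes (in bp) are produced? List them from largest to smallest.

55, 35, 34, 18, 12, 10, 9 bp

NheI sites (GCTAGC) start at positions 35, 124, 133, 145.
NheI cuts after the first base of each site, so after positions 35, 124, 133, 145.
SmaI sites (CCCGGG) start at positions 67, 153.
SmaI cuts after base 3 of each site, so after positions 69, 155.
Combined cut positions: 35, 69, 124, 133, 145, 155.
Linear molecule, 6 cuts → 7 fragments:
  1–35 → 35 bp
  36–69 → 34 bp
  70–124 → 55 bp
  125–133 → 9 bp
  134–145 → 12 bp
  146–155 → 10 bp
  156–173 → 18 bp
Sorted largest to smallest: 55, 35, 34, 18, 12, 10, 9 bp.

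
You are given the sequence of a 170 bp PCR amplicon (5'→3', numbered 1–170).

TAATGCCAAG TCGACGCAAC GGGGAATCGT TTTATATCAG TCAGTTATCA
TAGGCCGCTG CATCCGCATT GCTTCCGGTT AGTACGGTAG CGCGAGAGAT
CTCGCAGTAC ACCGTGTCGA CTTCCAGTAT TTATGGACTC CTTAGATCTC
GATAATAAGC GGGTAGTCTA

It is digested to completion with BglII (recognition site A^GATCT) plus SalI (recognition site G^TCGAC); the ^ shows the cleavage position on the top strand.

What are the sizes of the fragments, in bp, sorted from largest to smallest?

87, 28, 26, 19, 10 bp

BglII sites (AGATCT) start at positions 97, 144.
BglII cuts after the first base of each site, so after positions 97, 144.
SalI sites (GTCGAC) start at positions 10, 116.
SalI cuts after the first base of each site, so after positions 10, 116.
Combined cut positions: 10, 97, 116, 144.
Linear molecule, 4 cuts → 5 fragments:
  1–10 → 10 bp
  11–97 → 87 bp
  98–116 → 19 bp
  117–144 → 28 bp
  145–170 → 26 bp
Sorted largest to smallest: 87, 28, 26, 19, 10 bp.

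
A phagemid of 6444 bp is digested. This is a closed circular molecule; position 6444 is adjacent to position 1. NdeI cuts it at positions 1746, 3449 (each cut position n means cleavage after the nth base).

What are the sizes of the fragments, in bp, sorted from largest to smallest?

4741, 1703 bp

Circular molecule, 2 cuts → 2 fragments:
  3449 − 1746 = 1703 bp
  wrap: 6444 − 3449 + 1746 = 4741 bp
Sorted largest to smallest: 4741, 1703 bp.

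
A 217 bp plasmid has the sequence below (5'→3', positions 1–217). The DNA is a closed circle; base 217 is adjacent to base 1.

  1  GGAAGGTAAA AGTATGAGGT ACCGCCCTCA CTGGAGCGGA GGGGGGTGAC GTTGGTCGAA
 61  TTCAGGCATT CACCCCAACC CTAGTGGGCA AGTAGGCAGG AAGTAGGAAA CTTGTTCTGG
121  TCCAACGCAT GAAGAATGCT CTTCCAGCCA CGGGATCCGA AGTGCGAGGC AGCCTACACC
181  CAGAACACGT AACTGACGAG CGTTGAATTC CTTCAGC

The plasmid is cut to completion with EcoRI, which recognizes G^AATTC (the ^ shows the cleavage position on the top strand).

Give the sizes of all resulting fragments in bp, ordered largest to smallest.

EcoRI sites (GAATTC) start at positions 58, 205.
EcoRI cuts after the first base of each site, so after positions 58, 205.
Circular molecule, 2 cuts → 2 fragments:
  59–205 → 147 bp
  206–217 then 1–58 → 12 + 58 = 70 bp
Sorted largest to smallest: 147, 70 bp.

147, 70 bp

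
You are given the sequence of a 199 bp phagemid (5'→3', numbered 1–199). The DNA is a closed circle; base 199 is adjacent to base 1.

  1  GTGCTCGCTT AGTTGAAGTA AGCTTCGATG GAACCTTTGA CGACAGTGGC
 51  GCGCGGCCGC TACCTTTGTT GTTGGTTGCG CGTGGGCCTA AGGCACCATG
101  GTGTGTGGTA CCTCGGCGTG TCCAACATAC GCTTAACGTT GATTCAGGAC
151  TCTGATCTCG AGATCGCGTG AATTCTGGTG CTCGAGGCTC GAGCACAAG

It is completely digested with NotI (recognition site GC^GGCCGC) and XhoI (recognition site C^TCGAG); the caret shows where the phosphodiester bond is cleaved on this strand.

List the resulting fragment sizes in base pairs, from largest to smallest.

The NotI site (GCGGCCGC) starts at position 53.
NotI cuts after base 2 of each site, so after position 54.
XhoI sites (CTCGAG) start at positions 157, 181, 188.
XhoI cuts after the first base of each site, so after positions 157, 181, 188.
Combined cut positions: 54, 157, 181, 188.
Circular molecule, 4 cuts → 4 fragments:
  55–157 → 103 bp
  158–181 → 24 bp
  182–188 → 7 bp
  189–199 then 1–54 → 11 + 54 = 65 bp
Sorted largest to smallest: 103, 65, 24, 7 bp.

103, 65, 24, 7 bp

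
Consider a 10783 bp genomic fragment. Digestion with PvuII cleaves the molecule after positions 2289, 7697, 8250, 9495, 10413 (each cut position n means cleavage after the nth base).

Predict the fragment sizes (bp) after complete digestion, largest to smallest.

5408, 2289, 1245, 918, 553, 370 bp

Linear molecule, 5 cuts → 6 fragments:
  2289 − 0 = 2289 bp
  7697 − 2289 = 5408 bp
  8250 − 7697 = 553 bp
  9495 − 8250 = 1245 bp
  10413 − 9495 = 918 bp
  10783 − 10413 = 370 bp
Sorted largest to smallest: 5408, 2289, 1245, 918, 553, 370 bp.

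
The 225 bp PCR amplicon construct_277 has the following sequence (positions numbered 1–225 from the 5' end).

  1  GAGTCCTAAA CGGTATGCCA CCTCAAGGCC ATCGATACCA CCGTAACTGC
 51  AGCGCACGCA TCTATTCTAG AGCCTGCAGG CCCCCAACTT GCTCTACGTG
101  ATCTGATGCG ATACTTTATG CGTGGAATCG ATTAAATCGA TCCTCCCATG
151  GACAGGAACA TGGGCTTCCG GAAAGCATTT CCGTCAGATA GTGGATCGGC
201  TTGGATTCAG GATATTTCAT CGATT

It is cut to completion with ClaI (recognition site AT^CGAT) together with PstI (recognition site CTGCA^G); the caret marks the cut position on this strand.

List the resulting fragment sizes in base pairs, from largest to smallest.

83, 50, 32, 27, 19, 9, 5 bp

ClaI sites (ATCGAT) start at positions 31, 127, 136, 219.
ClaI cuts after base 2 of each site, so after positions 32, 128, 137, 220.
PstI sites (CTGCAG) start at positions 47, 74.
PstI cuts after base 5 of each site (before the last base), so after positions 51, 78.
Combined cut positions: 32, 51, 78, 128, 137, 220.
Linear molecule, 6 cuts → 7 fragments:
  1–32 → 32 bp
  33–51 → 19 bp
  52–78 → 27 bp
  79–128 → 50 bp
  129–137 → 9 bp
  138–220 → 83 bp
  221–225 → 5 bp
Sorted largest to smallest: 83, 50, 32, 27, 19, 9, 5 bp.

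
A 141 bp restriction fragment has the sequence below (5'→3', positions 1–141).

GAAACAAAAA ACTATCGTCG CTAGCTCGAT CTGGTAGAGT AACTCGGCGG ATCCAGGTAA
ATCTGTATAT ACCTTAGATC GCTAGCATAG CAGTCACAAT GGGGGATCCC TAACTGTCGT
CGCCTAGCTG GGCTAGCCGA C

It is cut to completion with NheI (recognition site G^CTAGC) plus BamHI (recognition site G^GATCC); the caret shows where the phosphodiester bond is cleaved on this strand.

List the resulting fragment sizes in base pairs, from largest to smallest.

NheI sites (GCTAGC) start at positions 20, 81, 132.
NheI cuts after the first base of each site, so after positions 20, 81, 132.
BamHI sites (GGATCC) start at positions 49, 104.
BamHI cuts after the first base of each site, so after positions 49, 104.
Combined cut positions: 20, 49, 81, 104, 132.
Linear molecule, 5 cuts → 6 fragments:
  1–20 → 20 bp
  21–49 → 29 bp
  50–81 → 32 bp
  82–104 → 23 bp
  105–132 → 28 bp
  133–141 → 9 bp
Sorted largest to smallest: 32, 29, 28, 23, 20, 9 bp.

32, 29, 28, 23, 20, 9 bp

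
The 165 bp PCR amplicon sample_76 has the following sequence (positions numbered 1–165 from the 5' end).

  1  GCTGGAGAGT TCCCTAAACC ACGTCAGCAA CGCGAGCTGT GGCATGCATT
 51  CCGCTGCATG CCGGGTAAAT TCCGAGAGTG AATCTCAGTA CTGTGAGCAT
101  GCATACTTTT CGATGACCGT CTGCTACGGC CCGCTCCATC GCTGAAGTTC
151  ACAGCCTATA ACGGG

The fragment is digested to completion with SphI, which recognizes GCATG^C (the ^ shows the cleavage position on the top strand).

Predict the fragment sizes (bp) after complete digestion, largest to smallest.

SphI sites (GCATGC) start at positions 42, 56, 97.
SphI cuts after base 5 of each site (before the last base), so after positions 46, 60, 101.
Linear molecule, 3 cuts → 4 fragments:
  1–46 → 46 bp
  47–60 → 14 bp
  61–101 → 41 bp
  102–165 → 64 bp
Sorted largest to smallest: 64, 46, 41, 14 bp.

64, 46, 41, 14 bp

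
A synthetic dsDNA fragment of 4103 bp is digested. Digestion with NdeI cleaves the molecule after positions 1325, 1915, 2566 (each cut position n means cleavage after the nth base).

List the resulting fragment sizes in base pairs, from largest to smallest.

Linear molecule, 3 cuts → 4 fragments:
  1325 − 0 = 1325 bp
  1915 − 1325 = 590 bp
  2566 − 1915 = 651 bp
  4103 − 2566 = 1537 bp
Sorted largest to smallest: 1537, 1325, 651, 590 bp.

1537, 1325, 651, 590 bp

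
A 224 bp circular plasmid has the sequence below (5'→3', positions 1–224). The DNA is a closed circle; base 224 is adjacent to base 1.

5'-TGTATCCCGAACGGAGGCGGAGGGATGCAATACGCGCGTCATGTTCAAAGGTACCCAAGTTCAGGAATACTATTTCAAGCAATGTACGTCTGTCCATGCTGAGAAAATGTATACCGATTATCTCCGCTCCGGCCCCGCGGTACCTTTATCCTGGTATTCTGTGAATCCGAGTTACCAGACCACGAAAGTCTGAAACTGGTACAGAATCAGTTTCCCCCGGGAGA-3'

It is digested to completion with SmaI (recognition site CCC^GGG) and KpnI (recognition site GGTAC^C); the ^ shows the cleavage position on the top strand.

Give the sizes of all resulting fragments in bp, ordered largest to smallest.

89, 75, 60 bp

The SmaI site (CCCGGG) starts at position 216.
SmaI cuts after base 3 of each site, so after position 218.
KpnI sites (GGTACC) start at positions 50, 139.
KpnI cuts after base 5 of each site (before the last base), so after positions 54, 143.
Combined cut positions: 54, 143, 218.
Circular molecule, 3 cuts → 3 fragments:
  55–143 → 89 bp
  144–218 → 75 bp
  219–224 then 1–54 → 6 + 54 = 60 bp
Sorted largest to smallest: 89, 75, 60 bp.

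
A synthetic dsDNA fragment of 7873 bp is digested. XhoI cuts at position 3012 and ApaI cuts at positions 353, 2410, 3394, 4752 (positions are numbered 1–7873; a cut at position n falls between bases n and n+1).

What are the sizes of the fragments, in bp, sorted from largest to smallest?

3121, 2057, 1358, 602, 382, 353 bp

Combined cut positions (sorted): 353, 2410, 3012, 3394, 4752.
Linear molecule, 5 cuts → 6 fragments:
  353 − 0 = 353 bp
  2410 − 353 = 2057 bp
  3012 − 2410 = 602 bp
  3394 − 3012 = 382 bp
  4752 − 3394 = 1358 bp
  7873 − 4752 = 3121 bp
Sorted largest to smallest: 3121, 2057, 1358, 602, 382, 353 bp.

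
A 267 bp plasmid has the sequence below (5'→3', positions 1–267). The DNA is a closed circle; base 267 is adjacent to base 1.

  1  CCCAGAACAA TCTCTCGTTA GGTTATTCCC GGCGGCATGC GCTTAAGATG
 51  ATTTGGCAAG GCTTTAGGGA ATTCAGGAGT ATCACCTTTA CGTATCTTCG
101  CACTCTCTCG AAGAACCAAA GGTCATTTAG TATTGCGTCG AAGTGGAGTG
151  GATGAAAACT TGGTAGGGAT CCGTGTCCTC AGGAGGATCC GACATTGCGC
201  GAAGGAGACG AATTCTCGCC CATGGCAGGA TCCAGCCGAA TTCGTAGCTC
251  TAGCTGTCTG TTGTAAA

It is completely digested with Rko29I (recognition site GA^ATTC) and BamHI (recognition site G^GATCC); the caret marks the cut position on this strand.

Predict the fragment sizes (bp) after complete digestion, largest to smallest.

Rko29I sites (GAATTC) start at positions 69, 210, 238.
Rko29I cuts after base 2 of each site, so after positions 70, 211, 239.
BamHI sites (GGATCC) start at positions 167, 185, 228.
BamHI cuts after the first base of each site, so after positions 167, 185, 228.
Combined cut positions: 70, 167, 185, 211, 228, 239.
Circular molecule, 6 cuts → 6 fragments:
  71–167 → 97 bp
  168–185 → 18 bp
  186–211 → 26 bp
  212–228 → 17 bp
  229–239 → 11 bp
  240–267 then 1–70 → 28 + 70 = 98 bp
Sorted largest to smallest: 98, 97, 26, 18, 17, 11 bp.

98, 97, 26, 18, 17, 11 bp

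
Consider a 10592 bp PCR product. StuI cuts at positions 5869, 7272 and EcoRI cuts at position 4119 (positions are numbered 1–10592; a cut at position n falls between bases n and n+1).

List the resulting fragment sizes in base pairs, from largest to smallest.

4119, 3320, 1750, 1403 bp

Combined cut positions (sorted): 4119, 5869, 7272.
Linear molecule, 3 cuts → 4 fragments:
  4119 − 0 = 4119 bp
  5869 − 4119 = 1750 bp
  7272 − 5869 = 1403 bp
  10592 − 7272 = 3320 bp
Sorted largest to smallest: 4119, 3320, 1750, 1403 bp.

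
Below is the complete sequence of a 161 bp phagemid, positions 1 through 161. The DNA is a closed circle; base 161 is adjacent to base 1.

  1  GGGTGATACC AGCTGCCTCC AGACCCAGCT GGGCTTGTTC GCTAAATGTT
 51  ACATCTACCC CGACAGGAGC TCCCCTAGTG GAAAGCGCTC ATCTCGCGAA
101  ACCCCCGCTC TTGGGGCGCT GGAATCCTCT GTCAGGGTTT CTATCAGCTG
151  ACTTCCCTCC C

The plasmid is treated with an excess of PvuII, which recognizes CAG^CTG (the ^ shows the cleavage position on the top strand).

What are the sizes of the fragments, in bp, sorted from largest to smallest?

PvuII sites (CAGCTG) start at positions 10, 26, 145.
PvuII cuts after base 3 of each site, so after positions 12, 28, 147.
Circular molecule, 3 cuts → 3 fragments:
  13–28 → 16 bp
  29–147 → 119 bp
  148–161 then 1–12 → 14 + 12 = 26 bp
Sorted largest to smallest: 119, 26, 16 bp.

119, 26, 16 bp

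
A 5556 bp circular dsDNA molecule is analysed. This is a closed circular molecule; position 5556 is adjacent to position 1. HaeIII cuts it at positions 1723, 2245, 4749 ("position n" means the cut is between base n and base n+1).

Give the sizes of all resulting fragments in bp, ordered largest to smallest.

Circular molecule, 3 cuts → 3 fragments:
  2245 − 1723 = 522 bp
  4749 − 2245 = 2504 bp
  wrap: 5556 − 4749 + 1723 = 2530 bp
Sorted largest to smallest: 2530, 2504, 522 bp.

2530, 2504, 522 bp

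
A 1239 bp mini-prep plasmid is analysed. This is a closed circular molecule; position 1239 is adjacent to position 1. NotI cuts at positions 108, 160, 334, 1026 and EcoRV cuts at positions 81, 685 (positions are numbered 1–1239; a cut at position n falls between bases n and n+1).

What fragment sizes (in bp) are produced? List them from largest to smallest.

Combined cut positions (sorted): 81, 108, 160, 334, 685, 1026.
Circular molecule, 6 cuts → 6 fragments:
  108 − 81 = 27 bp
  160 − 108 = 52 bp
  334 − 160 = 174 bp
  685 − 334 = 351 bp
  1026 − 685 = 341 bp
  wrap: 1239 − 1026 + 81 = 294 bp
Sorted largest to smallest: 351, 341, 294, 174, 52, 27 bp.

351, 341, 294, 174, 52, 27 bp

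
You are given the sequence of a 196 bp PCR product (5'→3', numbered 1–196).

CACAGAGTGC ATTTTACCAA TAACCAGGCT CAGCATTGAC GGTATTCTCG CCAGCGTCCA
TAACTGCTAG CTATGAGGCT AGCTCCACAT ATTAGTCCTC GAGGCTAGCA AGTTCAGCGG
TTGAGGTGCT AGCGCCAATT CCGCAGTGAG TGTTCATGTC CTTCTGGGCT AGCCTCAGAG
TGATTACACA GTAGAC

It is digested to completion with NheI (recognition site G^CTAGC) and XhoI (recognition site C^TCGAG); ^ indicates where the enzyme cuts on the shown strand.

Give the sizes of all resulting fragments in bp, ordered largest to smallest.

66, 40, 28, 24, 20, 12, 6 bp

NheI sites (GCTAGC) start at positions 66, 78, 104, 128, 168.
NheI cuts after the first base of each site, so after positions 66, 78, 104, 128, 168.
The XhoI site (CTCGAG) starts at position 98.
XhoI cuts after the first base of each site, so after position 98.
Combined cut positions: 66, 78, 98, 104, 128, 168.
Linear molecule, 6 cuts → 7 fragments:
  1–66 → 66 bp
  67–78 → 12 bp
  79–98 → 20 bp
  99–104 → 6 bp
  105–128 → 24 bp
  129–168 → 40 bp
  169–196 → 28 bp
Sorted largest to smallest: 66, 40, 28, 24, 20, 12, 6 bp.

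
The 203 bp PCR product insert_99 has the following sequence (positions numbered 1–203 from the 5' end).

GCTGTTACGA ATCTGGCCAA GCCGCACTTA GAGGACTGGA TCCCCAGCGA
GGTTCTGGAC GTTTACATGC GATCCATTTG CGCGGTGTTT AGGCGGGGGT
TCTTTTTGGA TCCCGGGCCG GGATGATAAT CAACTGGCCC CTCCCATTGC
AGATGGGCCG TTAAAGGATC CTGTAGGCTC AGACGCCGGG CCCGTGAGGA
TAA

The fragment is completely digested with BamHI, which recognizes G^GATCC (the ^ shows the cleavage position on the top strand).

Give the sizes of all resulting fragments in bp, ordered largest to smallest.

70, 58, 38, 37 bp

BamHI sites (GGATCC) start at positions 38, 108, 166.
BamHI cuts after the first base of each site, so after positions 38, 108, 166.
Linear molecule, 3 cuts → 4 fragments:
  1–38 → 38 bp
  39–108 → 70 bp
  109–166 → 58 bp
  167–203 → 37 bp
Sorted largest to smallest: 70, 58, 38, 37 bp.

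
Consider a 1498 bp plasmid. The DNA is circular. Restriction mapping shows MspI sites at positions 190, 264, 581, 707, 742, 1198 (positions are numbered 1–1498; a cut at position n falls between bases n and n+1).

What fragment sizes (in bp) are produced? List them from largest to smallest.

Circular molecule, 6 cuts → 6 fragments:
  264 − 190 = 74 bp
  581 − 264 = 317 bp
  707 − 581 = 126 bp
  742 − 707 = 35 bp
  1198 − 742 = 456 bp
  wrap: 1498 − 1198 + 190 = 490 bp
Sorted largest to smallest: 490, 456, 317, 126, 74, 35 bp.

490, 456, 317, 126, 74, 35 bp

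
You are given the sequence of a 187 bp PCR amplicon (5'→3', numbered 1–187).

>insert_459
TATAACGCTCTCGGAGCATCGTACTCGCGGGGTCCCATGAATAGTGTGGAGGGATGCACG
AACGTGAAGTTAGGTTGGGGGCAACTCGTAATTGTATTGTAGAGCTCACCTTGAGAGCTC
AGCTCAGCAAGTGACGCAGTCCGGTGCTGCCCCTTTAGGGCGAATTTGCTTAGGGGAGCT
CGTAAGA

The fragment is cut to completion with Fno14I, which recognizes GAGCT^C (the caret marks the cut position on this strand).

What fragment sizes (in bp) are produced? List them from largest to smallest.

Fno14I sites (GAGCTC) start at positions 102, 115, 176.
Fno14I cuts after base 5 of each site (before the last base), so after positions 106, 119, 180.
Linear molecule, 3 cuts → 4 fragments:
  1–106 → 106 bp
  107–119 → 13 bp
  120–180 → 61 bp
  181–187 → 7 bp
Sorted largest to smallest: 106, 61, 13, 7 bp.

106, 61, 13, 7 bp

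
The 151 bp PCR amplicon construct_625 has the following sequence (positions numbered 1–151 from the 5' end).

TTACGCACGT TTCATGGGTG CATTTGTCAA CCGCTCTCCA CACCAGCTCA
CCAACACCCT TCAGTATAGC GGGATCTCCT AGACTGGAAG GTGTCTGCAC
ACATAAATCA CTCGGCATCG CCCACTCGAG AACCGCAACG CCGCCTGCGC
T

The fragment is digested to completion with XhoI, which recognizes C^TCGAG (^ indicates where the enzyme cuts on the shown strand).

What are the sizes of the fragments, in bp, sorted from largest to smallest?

125, 26 bp

The XhoI site (CTCGAG) starts at position 125.
XhoI cuts after the first base of each site, so after position 125.
Linear molecule, 1 cut → 2 fragments:
  1–125 → 125 bp
  126–151 → 26 bp
Sorted largest to smallest: 125, 26 bp.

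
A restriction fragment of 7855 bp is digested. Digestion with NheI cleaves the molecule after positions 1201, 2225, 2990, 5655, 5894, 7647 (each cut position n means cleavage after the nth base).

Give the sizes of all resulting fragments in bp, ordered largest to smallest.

2665, 1753, 1201, 1024, 765, 239, 208 bp

Linear molecule, 6 cuts → 7 fragments:
  1201 − 0 = 1201 bp
  2225 − 1201 = 1024 bp
  2990 − 2225 = 765 bp
  5655 − 2990 = 2665 bp
  5894 − 5655 = 239 bp
  7647 − 5894 = 1753 bp
  7855 − 7647 = 208 bp
Sorted largest to smallest: 2665, 1753, 1201, 1024, 765, 239, 208 bp.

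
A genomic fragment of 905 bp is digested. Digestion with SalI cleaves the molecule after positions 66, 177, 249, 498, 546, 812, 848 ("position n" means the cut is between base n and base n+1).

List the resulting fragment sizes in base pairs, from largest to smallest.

Linear molecule, 7 cuts → 8 fragments:
  66 − 0 = 66 bp
  177 − 66 = 111 bp
  249 − 177 = 72 bp
  498 − 249 = 249 bp
  546 − 498 = 48 bp
  812 − 546 = 266 bp
  848 − 812 = 36 bp
  905 − 848 = 57 bp
Sorted largest to smallest: 266, 249, 111, 72, 66, 57, 48, 36 bp.

266, 249, 111, 72, 66, 57, 48, 36 bp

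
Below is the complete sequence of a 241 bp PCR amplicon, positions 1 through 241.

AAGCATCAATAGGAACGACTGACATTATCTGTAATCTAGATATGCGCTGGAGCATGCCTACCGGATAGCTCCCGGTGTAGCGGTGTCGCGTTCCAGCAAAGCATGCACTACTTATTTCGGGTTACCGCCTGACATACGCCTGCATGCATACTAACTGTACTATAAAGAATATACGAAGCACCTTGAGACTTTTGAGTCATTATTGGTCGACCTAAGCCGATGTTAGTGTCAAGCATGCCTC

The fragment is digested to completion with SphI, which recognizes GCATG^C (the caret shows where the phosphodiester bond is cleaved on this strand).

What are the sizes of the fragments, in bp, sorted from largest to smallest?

91, 56, 49, 41, 4 bp

SphI sites (GCATGC) start at positions 52, 101, 142, 233.
SphI cuts after base 5 of each site (before the last base), so after positions 56, 105, 146, 237.
Linear molecule, 4 cuts → 5 fragments:
  1–56 → 56 bp
  57–105 → 49 bp
  106–146 → 41 bp
  147–237 → 91 bp
  238–241 → 4 bp
Sorted largest to smallest: 91, 56, 49, 41, 4 bp.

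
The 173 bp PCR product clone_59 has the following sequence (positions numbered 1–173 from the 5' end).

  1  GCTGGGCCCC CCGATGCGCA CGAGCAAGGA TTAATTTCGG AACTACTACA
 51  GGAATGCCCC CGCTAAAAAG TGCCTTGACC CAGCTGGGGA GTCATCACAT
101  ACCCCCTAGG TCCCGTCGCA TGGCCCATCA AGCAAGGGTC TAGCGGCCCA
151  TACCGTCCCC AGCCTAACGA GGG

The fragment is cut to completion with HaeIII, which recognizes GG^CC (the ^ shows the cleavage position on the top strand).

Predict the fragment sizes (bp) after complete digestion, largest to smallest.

117, 27, 23, 6 bp

HaeIII sites (GGCC) start at positions 5, 122, 145.
HaeIII cuts after base 2 of each site, so after positions 6, 123, 146.
Linear molecule, 3 cuts → 4 fragments:
  1–6 → 6 bp
  7–123 → 117 bp
  124–146 → 23 bp
  147–173 → 27 bp
Sorted largest to smallest: 117, 27, 23, 6 bp.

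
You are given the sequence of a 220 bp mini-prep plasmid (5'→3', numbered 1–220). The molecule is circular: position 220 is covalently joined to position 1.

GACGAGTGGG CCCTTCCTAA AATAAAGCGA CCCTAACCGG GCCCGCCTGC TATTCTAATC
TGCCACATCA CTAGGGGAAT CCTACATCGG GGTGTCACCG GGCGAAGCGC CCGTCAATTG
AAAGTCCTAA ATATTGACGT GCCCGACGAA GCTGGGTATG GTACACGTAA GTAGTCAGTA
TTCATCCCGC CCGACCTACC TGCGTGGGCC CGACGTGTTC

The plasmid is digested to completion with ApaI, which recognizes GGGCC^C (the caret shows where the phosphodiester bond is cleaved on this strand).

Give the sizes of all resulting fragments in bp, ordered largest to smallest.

ApaI sites (GGGCCC) start at positions 8, 39, 206.
ApaI cuts after base 5 of each site (before the last base), so after positions 12, 43, 210.
Circular molecule, 3 cuts → 3 fragments:
  13–43 → 31 bp
  44–210 → 167 bp
  211–220 then 1–12 → 10 + 12 = 22 bp
Sorted largest to smallest: 167, 31, 22 bp.

167, 31, 22 bp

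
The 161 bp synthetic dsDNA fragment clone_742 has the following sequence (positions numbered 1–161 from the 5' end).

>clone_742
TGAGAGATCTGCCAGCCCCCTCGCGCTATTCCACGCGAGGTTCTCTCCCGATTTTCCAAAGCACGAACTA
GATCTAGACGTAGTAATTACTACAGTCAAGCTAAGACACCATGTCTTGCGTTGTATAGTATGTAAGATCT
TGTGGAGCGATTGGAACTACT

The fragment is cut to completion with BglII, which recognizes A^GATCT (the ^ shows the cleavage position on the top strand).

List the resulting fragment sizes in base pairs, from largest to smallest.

BglII sites (AGATCT) start at positions 5, 70, 135.
BglII cuts after the first base of each site, so after positions 5, 70, 135.
Linear molecule, 3 cuts → 4 fragments:
  1–5 → 5 bp
  6–70 → 65 bp
  71–135 → 65 bp
  136–161 → 26 bp
Sorted largest to smallest: 65, 65, 26, 5 bp.

65, 65, 26, 5 bp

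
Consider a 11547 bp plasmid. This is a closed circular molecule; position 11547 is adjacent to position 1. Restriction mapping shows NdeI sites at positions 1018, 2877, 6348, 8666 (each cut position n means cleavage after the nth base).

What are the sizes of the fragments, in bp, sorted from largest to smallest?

3899, 3471, 2318, 1859 bp

Circular molecule, 4 cuts → 4 fragments:
  2877 − 1018 = 1859 bp
  6348 − 2877 = 3471 bp
  8666 − 6348 = 2318 bp
  wrap: 11547 − 8666 + 1018 = 3899 bp
Sorted largest to smallest: 3899, 3471, 2318, 1859 bp.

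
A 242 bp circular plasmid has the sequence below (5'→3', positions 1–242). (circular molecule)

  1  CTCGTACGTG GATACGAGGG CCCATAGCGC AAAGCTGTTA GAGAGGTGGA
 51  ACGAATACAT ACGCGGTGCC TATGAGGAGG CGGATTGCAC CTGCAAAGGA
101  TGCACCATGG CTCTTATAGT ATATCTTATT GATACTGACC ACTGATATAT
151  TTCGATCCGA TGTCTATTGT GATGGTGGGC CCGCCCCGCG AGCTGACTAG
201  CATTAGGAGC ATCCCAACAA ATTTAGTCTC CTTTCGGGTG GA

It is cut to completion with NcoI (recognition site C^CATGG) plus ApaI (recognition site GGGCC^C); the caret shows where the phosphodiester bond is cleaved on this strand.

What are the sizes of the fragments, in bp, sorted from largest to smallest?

The NcoI site (CCATGG) starts at position 105.
NcoI cuts after the first base of each site, so after position 105.
ApaI sites (GGGCCC) start at positions 18, 177.
ApaI cuts after base 5 of each site (before the last base), so after positions 22, 181.
Combined cut positions: 22, 105, 181.
Circular molecule, 3 cuts → 3 fragments:
  23–105 → 83 bp
  106–181 → 76 bp
  182–242 then 1–22 → 61 + 22 = 83 bp
Sorted largest to smallest: 83, 83, 76 bp.

83, 83, 76 bp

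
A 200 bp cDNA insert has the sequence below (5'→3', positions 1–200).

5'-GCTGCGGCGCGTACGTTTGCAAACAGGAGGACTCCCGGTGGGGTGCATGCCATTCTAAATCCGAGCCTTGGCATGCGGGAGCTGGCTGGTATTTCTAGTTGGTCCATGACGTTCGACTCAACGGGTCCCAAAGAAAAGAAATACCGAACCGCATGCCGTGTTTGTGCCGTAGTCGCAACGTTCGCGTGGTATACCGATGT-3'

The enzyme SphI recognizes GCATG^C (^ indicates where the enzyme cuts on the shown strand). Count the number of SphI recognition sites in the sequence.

GCATGC occurs starting at positions 45, 71, 151.
SphI cuts at 3 sites.

3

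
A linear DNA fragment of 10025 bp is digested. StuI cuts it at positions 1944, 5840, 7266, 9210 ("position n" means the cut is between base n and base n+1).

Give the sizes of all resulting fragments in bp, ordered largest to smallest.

Linear molecule, 4 cuts → 5 fragments:
  1944 − 0 = 1944 bp
  5840 − 1944 = 3896 bp
  7266 − 5840 = 1426 bp
  9210 − 7266 = 1944 bp
  10025 − 9210 = 815 bp
Sorted largest to smallest: 3896, 1944, 1944, 1426, 815 bp.

3896, 1944, 1944, 1426, 815 bp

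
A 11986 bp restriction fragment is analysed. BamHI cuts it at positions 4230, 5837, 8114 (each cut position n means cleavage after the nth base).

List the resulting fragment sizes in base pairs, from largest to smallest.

4230, 3872, 2277, 1607 bp

Linear molecule, 3 cuts → 4 fragments:
  4230 − 0 = 4230 bp
  5837 − 4230 = 1607 bp
  8114 − 5837 = 2277 bp
  11986 − 8114 = 3872 bp
Sorted largest to smallest: 4230, 3872, 2277, 1607 bp.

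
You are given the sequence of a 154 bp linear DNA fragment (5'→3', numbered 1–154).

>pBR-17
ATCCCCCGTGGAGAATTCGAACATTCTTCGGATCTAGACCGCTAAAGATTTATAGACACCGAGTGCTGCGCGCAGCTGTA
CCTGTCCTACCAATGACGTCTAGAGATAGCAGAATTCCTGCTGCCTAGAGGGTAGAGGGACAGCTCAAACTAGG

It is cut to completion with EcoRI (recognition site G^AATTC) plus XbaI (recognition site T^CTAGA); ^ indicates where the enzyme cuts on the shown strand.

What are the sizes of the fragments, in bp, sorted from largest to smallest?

EcoRI sites (GAATTC) start at positions 13, 112.
EcoRI cuts after the first base of each site, so after positions 13, 112.
XbaI sites (TCTAGA) start at positions 33, 99.
XbaI cuts after the first base of each site, so after positions 33, 99.
Combined cut positions: 13, 33, 99, 112.
Linear molecule, 4 cuts → 5 fragments:
  1–13 → 13 bp
  14–33 → 20 bp
  34–99 → 66 bp
  100–112 → 13 bp
  113–154 → 42 bp
Sorted largest to smallest: 66, 42, 20, 13, 13 bp.

66, 42, 20, 13, 13 bp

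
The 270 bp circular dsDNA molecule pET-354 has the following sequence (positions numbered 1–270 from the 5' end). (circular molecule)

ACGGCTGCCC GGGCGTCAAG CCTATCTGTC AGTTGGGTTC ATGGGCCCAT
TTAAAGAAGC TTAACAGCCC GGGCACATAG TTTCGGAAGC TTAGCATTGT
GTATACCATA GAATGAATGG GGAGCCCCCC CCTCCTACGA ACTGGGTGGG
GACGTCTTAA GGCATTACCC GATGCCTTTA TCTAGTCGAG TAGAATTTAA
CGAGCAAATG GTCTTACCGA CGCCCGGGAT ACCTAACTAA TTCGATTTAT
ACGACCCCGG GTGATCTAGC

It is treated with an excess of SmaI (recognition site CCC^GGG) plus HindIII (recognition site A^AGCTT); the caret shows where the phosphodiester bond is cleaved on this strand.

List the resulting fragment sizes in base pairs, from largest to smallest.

SmaI sites (CCCGGG) start at positions 8, 68, 223, 256.
SmaI cuts after base 3 of each site, so after positions 10, 70, 225, 258.
HindIII sites (AAGCTT) start at positions 57, 87.
HindIII cuts after the first base of each site, so after positions 57, 87.
Combined cut positions: 10, 57, 70, 87, 225, 258.
Circular molecule, 6 cuts → 6 fragments:
  11–57 → 47 bp
  58–70 → 13 bp
  71–87 → 17 bp
  88–225 → 138 bp
  226–258 → 33 bp
  259–270 then 1–10 → 12 + 10 = 22 bp
Sorted largest to smallest: 138, 47, 33, 22, 17, 13 bp.

138, 47, 33, 22, 17, 13 bp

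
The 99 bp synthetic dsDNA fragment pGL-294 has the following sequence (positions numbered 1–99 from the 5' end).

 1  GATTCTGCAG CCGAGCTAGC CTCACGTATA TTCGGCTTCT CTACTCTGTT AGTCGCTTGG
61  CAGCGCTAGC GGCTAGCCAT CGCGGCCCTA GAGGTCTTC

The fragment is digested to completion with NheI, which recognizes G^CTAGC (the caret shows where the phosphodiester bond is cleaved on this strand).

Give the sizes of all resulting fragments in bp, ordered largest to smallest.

NheI sites (GCTAGC) start at positions 15, 65, 72.
NheI cuts after the first base of each site, so after positions 15, 65, 72.
Linear molecule, 3 cuts → 4 fragments:
  1–15 → 15 bp
  16–65 → 50 bp
  66–72 → 7 bp
  73–99 → 27 bp
Sorted largest to smallest: 50, 27, 15, 7 bp.

50, 27, 15, 7 bp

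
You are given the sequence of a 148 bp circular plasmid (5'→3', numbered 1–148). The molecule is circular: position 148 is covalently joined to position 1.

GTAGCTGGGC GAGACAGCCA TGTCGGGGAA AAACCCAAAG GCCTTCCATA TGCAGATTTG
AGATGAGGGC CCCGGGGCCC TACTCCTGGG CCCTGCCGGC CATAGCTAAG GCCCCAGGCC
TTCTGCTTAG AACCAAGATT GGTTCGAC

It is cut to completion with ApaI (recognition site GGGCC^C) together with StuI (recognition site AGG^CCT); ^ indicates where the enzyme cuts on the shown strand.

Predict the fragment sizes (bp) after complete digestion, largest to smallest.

ApaI sites (GGGCCC) start at positions 67, 75, 88.
ApaI cuts after base 5 of each site (before the last base), so after positions 71, 79, 92.
StuI sites (AGGCCT) start at positions 39, 116.
StuI cuts after base 3 of each site, so after positions 41, 118.
Combined cut positions: 41, 71, 79, 92, 118.
Circular molecule, 5 cuts → 5 fragments:
  42–71 → 30 bp
  72–79 → 8 bp
  80–92 → 13 bp
  93–118 → 26 bp
  119–148 then 1–41 → 30 + 41 = 71 bp
Sorted largest to smallest: 71, 30, 26, 13, 8 bp.

71, 30, 26, 13, 8 bp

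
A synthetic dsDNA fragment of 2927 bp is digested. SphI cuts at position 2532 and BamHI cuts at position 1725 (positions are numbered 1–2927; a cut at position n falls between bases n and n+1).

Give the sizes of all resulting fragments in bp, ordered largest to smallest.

1725, 807, 395 bp

Combined cut positions (sorted): 1725, 2532.
Linear molecule, 2 cuts → 3 fragments:
  1725 − 0 = 1725 bp
  2532 − 1725 = 807 bp
  2927 − 2532 = 395 bp
Sorted largest to smallest: 1725, 807, 395 bp.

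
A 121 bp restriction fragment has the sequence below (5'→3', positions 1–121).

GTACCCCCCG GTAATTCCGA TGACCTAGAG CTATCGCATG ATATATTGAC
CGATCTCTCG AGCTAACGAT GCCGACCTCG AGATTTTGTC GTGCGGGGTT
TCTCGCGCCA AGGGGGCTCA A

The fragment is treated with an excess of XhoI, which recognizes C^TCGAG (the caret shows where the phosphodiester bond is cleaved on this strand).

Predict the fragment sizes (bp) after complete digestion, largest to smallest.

XhoI sites (CTCGAG) start at positions 57, 77.
XhoI cuts after the first base of each site, so after positions 57, 77.
Linear molecule, 2 cuts → 3 fragments:
  1–57 → 57 bp
  58–77 → 20 bp
  78–121 → 44 bp
Sorted largest to smallest: 57, 44, 20 bp.

57, 44, 20 bp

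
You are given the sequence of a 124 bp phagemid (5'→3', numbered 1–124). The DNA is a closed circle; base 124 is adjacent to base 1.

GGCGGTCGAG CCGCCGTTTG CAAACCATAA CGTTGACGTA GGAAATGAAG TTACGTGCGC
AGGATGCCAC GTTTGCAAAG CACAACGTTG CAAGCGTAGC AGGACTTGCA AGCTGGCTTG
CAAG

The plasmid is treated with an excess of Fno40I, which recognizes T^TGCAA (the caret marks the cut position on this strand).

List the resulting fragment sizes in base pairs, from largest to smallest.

55, 24, 18, 15, 12 bp

Fno40I sites (TTGCAA) start at positions 18, 73, 88, 106, 118.
Fno40I cuts after the first base of each site, so after positions 18, 73, 88, 106, 118.
Circular molecule, 5 cuts → 5 fragments:
  19–73 → 55 bp
  74–88 → 15 bp
  89–106 → 18 bp
  107–118 → 12 bp
  119–124 then 1–18 → 6 + 18 = 24 bp
Sorted largest to smallest: 55, 24, 18, 15, 12 bp.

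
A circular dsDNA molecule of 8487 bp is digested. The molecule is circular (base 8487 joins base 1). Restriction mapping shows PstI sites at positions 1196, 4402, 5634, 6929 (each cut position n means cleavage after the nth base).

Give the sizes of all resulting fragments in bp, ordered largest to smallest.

3206, 2754, 1295, 1232 bp

Circular molecule, 4 cuts → 4 fragments:
  4402 − 1196 = 3206 bp
  5634 − 4402 = 1232 bp
  6929 − 5634 = 1295 bp
  wrap: 8487 − 6929 + 1196 = 2754 bp
Sorted largest to smallest: 3206, 2754, 1295, 1232 bp.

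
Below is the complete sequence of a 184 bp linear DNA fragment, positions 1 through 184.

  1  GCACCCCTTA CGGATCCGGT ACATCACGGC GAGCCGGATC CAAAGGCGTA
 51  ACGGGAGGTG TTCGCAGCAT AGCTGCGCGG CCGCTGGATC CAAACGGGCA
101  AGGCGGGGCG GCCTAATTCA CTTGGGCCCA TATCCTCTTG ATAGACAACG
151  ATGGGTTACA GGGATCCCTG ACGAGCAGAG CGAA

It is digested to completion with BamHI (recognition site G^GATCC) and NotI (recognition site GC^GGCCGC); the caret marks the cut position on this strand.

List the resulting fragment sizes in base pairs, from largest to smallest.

76, 42, 24, 22, 12, 8 bp

BamHI sites (GGATCC) start at positions 12, 36, 86, 162.
BamHI cuts after the first base of each site, so after positions 12, 36, 86, 162.
The NotI site (GCGGCCGC) starts at position 77.
NotI cuts after base 2 of each site, so after position 78.
Combined cut positions: 12, 36, 78, 86, 162.
Linear molecule, 5 cuts → 6 fragments:
  1–12 → 12 bp
  13–36 → 24 bp
  37–78 → 42 bp
  79–86 → 8 bp
  87–162 → 76 bp
  163–184 → 22 bp
Sorted largest to smallest: 76, 42, 24, 22, 12, 8 bp.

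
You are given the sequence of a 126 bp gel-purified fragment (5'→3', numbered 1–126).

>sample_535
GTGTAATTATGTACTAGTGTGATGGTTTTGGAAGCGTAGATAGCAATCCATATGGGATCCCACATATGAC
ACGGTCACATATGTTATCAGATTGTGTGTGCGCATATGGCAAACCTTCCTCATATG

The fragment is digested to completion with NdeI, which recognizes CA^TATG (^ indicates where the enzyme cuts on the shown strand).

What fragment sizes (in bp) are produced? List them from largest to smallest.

50, 25, 18, 15, 14, 4 bp

NdeI sites (CATATG) start at positions 49, 63, 78, 103, 121.
NdeI cuts after base 2 of each site, so after positions 50, 64, 79, 104, 122.
Linear molecule, 5 cuts → 6 fragments:
  1–50 → 50 bp
  51–64 → 14 bp
  65–79 → 15 bp
  80–104 → 25 bp
  105–122 → 18 bp
  123–126 → 4 bp
Sorted largest to smallest: 50, 25, 18, 15, 14, 4 bp.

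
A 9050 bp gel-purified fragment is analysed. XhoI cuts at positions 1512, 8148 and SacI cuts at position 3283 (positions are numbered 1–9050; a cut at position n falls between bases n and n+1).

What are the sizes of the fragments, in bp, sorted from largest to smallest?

4865, 1771, 1512, 902 bp

Combined cut positions (sorted): 1512, 3283, 8148.
Linear molecule, 3 cuts → 4 fragments:
  1512 − 0 = 1512 bp
  3283 − 1512 = 1771 bp
  8148 − 3283 = 4865 bp
  9050 − 8148 = 902 bp
Sorted largest to smallest: 4865, 1771, 1512, 902 bp.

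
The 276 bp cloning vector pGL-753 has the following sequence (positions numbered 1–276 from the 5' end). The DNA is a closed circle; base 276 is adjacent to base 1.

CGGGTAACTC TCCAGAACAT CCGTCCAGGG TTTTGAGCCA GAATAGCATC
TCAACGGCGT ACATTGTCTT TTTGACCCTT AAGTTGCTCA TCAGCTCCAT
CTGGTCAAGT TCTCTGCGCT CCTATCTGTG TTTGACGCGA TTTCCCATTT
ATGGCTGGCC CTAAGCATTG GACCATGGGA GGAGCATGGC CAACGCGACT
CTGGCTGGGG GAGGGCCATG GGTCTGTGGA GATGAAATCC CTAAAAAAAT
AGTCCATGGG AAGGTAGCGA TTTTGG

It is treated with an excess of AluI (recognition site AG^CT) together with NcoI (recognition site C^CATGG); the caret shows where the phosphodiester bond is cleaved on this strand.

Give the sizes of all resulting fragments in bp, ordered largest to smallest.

The AluI site (AGCT) starts at position 93.
AluI cuts after base 2 of each site, so after position 94.
NcoI sites (CCATGG) start at positions 173, 216, 254.
NcoI cuts after the first base of each site, so after positions 173, 216, 254.
Combined cut positions: 94, 173, 216, 254.
Circular molecule, 4 cuts → 4 fragments:
  95–173 → 79 bp
  174–216 → 43 bp
  217–254 → 38 bp
  255–276 then 1–94 → 22 + 94 = 116 bp
Sorted largest to smallest: 116, 79, 43, 38 bp.

116, 79, 43, 38 bp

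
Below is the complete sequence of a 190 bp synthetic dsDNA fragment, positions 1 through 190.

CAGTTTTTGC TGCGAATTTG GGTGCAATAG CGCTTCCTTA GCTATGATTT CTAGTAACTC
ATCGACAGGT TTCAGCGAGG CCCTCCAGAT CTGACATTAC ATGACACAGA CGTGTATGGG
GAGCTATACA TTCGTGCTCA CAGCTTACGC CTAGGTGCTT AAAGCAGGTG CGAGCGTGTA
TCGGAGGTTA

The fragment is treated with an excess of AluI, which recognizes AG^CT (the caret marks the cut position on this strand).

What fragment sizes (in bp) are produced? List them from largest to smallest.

AluI sites (AGCT) start at positions 40, 122, 142.
AluI cuts after base 2 of each site, so after positions 41, 123, 143.
Linear molecule, 3 cuts → 4 fragments:
  1–41 → 41 bp
  42–123 → 82 bp
  124–143 → 20 bp
  144–190 → 47 bp
Sorted largest to smallest: 82, 47, 41, 20 bp.

82, 47, 41, 20 bp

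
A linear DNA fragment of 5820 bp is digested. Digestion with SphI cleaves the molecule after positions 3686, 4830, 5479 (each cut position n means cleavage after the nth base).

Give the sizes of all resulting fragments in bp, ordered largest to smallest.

3686, 1144, 649, 341 bp

Linear molecule, 3 cuts → 4 fragments:
  3686 − 0 = 3686 bp
  4830 − 3686 = 1144 bp
  5479 − 4830 = 649 bp
  5820 − 5479 = 341 bp
Sorted largest to smallest: 3686, 1144, 649, 341 bp.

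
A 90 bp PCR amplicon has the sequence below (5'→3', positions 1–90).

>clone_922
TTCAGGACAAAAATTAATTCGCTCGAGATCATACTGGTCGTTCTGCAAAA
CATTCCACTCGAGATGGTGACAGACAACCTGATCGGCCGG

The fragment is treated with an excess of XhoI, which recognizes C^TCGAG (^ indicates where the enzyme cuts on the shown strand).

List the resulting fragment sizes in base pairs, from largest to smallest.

36, 32, 22 bp

XhoI sites (CTCGAG) start at positions 22, 58.
XhoI cuts after the first base of each site, so after positions 22, 58.
Linear molecule, 2 cuts → 3 fragments:
  1–22 → 22 bp
  23–58 → 36 bp
  59–90 → 32 bp
Sorted largest to smallest: 36, 32, 22 bp.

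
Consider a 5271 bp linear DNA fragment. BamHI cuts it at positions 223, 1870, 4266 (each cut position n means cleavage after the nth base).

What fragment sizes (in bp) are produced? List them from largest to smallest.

2396, 1647, 1005, 223 bp

Linear molecule, 3 cuts → 4 fragments:
  223 − 0 = 223 bp
  1870 − 223 = 1647 bp
  4266 − 1870 = 2396 bp
  5271 − 4266 = 1005 bp
Sorted largest to smallest: 2396, 1647, 1005, 223 bp.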